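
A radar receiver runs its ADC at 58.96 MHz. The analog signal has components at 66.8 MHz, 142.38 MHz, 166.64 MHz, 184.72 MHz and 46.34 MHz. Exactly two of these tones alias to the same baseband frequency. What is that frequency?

7.84 MHz

fs/2 = 29.48 MHz.
66.8 MHz mod fs = 7.84 MHz.
7.84 MHz ≤ fs/2 = 29.48 MHz, appears at 7.84 MHz.
142.38 MHz mod fs = 24.46 MHz.
24.46 MHz ≤ fs/2 = 29.48 MHz, appears at 24.46 MHz.
166.64 MHz mod fs = 48.72 MHz.
48.72 MHz > fs/2 = 29.48 MHz, folds to fs − 48.72 MHz = 10.24 MHz.
184.72 MHz mod fs = 7.84 MHz.
7.84 MHz ≤ fs/2 = 29.48 MHz, appears at 7.84 MHz.
46.34 MHz > fs/2 = 29.48 MHz, folds to fs − 46.34 MHz = 12.62 MHz.
66.8 MHz and 184.72 MHz both map to 7.84 MHz.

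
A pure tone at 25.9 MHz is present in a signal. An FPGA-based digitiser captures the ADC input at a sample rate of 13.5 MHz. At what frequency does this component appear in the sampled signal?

25.9 MHz mod fs = 12.4 MHz.
12.4 MHz > fs/2 = 6.75 MHz, folds to fs − 12.4 MHz = 1.1 MHz.

1.1 MHz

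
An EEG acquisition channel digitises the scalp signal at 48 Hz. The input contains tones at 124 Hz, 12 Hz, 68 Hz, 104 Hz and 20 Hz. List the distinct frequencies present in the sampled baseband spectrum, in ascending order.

8 Hz, 12 Hz, 20 Hz

fs/2 = 24 Hz.
124 Hz mod fs = 28 Hz.
28 Hz > fs/2 = 24 Hz, folds to fs − 28 Hz = 20 Hz.
12 Hz ≤ fs/2 = 24 Hz, passes unchanged.
68 Hz mod fs = 20 Hz.
20 Hz ≤ fs/2 = 24 Hz, appears at 20 Hz.
104 Hz mod fs = 8 Hz.
8 Hz ≤ fs/2 = 24 Hz, appears at 8 Hz.
20 Hz ≤ fs/2 = 24 Hz, passes unchanged.
Distinct values: {8 Hz, 12 Hz, 20 Hz}.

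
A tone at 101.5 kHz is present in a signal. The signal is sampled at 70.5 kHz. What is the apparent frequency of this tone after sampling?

31 kHz

101.5 kHz mod fs = 31 kHz.
31 kHz ≤ fs/2 = 35.25 kHz, appears at 31 kHz.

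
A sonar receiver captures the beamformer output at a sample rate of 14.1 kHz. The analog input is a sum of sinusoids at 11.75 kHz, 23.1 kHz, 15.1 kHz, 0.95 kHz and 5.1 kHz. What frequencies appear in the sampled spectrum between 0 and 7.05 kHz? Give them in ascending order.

0.95 kHz, 1 kHz, 2.35 kHz, 5.1 kHz

fs/2 = 7.05 kHz.
11.75 kHz > fs/2 = 7.05 kHz, folds to fs − 11.75 kHz = 2.35 kHz.
23.1 kHz mod fs = 9 kHz.
9 kHz > fs/2 = 7.05 kHz, folds to fs − 9 kHz = 5.1 kHz.
15.1 kHz mod fs = 1 kHz.
1 kHz ≤ fs/2 = 7.05 kHz, appears at 1 kHz.
0.95 kHz ≤ fs/2 = 7.05 kHz, passes unchanged.
5.1 kHz ≤ fs/2 = 7.05 kHz, passes unchanged.
Distinct values: {0.95 kHz, 1 kHz, 2.35 kHz, 5.1 kHz}.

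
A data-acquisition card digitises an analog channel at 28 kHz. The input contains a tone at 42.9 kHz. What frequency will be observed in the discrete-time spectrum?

13.1 kHz

42.9 kHz mod fs = 14.9 kHz.
14.9 kHz > fs/2 = 14 kHz, folds to fs − 14.9 kHz = 13.1 kHz.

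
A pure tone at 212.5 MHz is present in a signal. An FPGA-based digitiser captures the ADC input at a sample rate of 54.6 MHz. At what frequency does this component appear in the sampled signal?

212.5 MHz mod fs = 48.7 MHz.
48.7 MHz > fs/2 = 27.3 MHz, folds to fs − 48.7 MHz = 5.9 MHz.

5.9 MHz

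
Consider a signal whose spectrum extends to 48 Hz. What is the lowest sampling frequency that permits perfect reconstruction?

Nyquist rate = 2 × 48 Hz = 96 Hz.

96 Hz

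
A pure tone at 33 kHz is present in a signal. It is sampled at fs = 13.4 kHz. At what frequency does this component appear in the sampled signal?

6.2 kHz

33 kHz mod fs = 6.2 kHz.
6.2 kHz ≤ fs/2 = 6.7 kHz, appears at 6.2 kHz.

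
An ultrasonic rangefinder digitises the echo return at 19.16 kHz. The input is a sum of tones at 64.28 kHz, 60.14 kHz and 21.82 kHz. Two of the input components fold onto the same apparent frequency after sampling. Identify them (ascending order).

21.82 kHz, 60.14 kHz

fs/2 = 9.58 kHz.
64.28 kHz mod fs = 6.8 kHz.
6.8 kHz ≤ fs/2 = 9.58 kHz, appears at 6.8 kHz.
60.14 kHz mod fs = 2.66 kHz.
2.66 kHz ≤ fs/2 = 9.58 kHz, appears at 2.66 kHz.
21.82 kHz mod fs = 2.66 kHz.
2.66 kHz ≤ fs/2 = 9.58 kHz, appears at 2.66 kHz.
21.82 kHz and 60.14 kHz both map to 2.66 kHz.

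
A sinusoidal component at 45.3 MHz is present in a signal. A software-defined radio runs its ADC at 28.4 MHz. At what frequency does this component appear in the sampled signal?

45.3 MHz mod fs = 16.9 MHz.
16.9 MHz > fs/2 = 14.2 MHz, folds to fs − 16.9 MHz = 11.5 MHz.

11.5 MHz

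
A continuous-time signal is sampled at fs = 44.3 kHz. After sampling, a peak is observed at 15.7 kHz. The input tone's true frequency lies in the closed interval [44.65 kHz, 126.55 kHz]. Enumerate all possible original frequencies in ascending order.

60 kHz, 72.9 kHz, 104.3 kHz, 117.2 kHz

Frequencies that alias to 15.7 kHz are k·fs ± 15.7 kHz for integer k ≥ 0.
k=0: 15.7 kHz.
k=1: 28.6 kHz, 60 kHz.
k=2: 72.9 kHz, 104.3 kHz.
k=3: 117.2 kHz, 148.6 kHz.
k=4: 161.5 kHz, 192.9 kHz.
Within [44.65 kHz, 126.55 kHz]: 60 kHz, 72.9 kHz, 104.3 kHz, 117.2 kHz.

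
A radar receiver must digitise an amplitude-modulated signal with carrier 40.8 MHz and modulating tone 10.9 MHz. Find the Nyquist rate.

AM sidebands sit at fc ± fm = 29.9 MHz and 51.7 MHz.
Highest-frequency component: 51.7 MHz.
Nyquist rate = 2 × 51.7 MHz = 103.4 MHz.

103.4 MHz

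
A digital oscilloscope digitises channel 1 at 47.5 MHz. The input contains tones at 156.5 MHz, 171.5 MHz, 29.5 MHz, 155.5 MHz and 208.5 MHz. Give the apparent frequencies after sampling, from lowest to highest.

13 MHz, 14 MHz, 18 MHz, 18.5 MHz

fs/2 = 23.75 MHz.
156.5 MHz mod fs = 14 MHz.
14 MHz ≤ fs/2 = 23.75 MHz, appears at 14 MHz.
171.5 MHz mod fs = 29 MHz.
29 MHz > fs/2 = 23.75 MHz, folds to fs − 29 MHz = 18.5 MHz.
29.5 MHz > fs/2 = 23.75 MHz, folds to fs − 29.5 MHz = 18 MHz.
155.5 MHz mod fs = 13 MHz.
13 MHz ≤ fs/2 = 23.75 MHz, appears at 13 MHz.
208.5 MHz mod fs = 18.5 MHz.
18.5 MHz ≤ fs/2 = 23.75 MHz, appears at 18.5 MHz.
Distinct values: {13 MHz, 14 MHz, 18 MHz, 18.5 MHz}.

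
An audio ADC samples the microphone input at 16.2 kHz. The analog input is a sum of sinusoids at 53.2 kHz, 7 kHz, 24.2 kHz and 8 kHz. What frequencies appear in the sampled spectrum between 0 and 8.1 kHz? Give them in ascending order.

4.6 kHz, 7 kHz, 8 kHz

fs/2 = 8.1 kHz.
53.2 kHz mod fs = 4.6 kHz.
4.6 kHz ≤ fs/2 = 8.1 kHz, appears at 4.6 kHz.
7 kHz ≤ fs/2 = 8.1 kHz, passes unchanged.
24.2 kHz mod fs = 8 kHz.
8 kHz ≤ fs/2 = 8.1 kHz, appears at 8 kHz.
8 kHz ≤ fs/2 = 8.1 kHz, passes unchanged.
Distinct values: {4.6 kHz, 7 kHz, 8 kHz}.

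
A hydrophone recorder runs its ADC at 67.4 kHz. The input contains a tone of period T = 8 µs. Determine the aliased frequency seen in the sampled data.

9.8 kHz

T = 8 µs → f = 1/T = 125 kHz.
125 kHz mod fs = 57.6 kHz.
57.6 kHz > fs/2 = 33.7 kHz, folds to fs − 57.6 kHz = 9.8 kHz.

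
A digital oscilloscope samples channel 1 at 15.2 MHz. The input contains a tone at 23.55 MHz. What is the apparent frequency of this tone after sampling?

6.85 MHz

23.55 MHz mod fs = 8.35 MHz.
8.35 MHz > fs/2 = 7.6 MHz, folds to fs − 8.35 MHz = 6.85 MHz.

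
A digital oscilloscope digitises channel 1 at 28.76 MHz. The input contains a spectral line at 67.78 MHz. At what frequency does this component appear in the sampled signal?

67.78 MHz mod fs = 10.26 MHz.
10.26 MHz ≤ fs/2 = 14.38 MHz, appears at 10.26 MHz.

10.26 MHz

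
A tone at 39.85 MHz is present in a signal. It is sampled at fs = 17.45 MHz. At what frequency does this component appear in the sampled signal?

4.95 MHz

39.85 MHz mod fs = 4.95 MHz.
4.95 MHz ≤ fs/2 = 8.725 MHz, appears at 4.95 MHz.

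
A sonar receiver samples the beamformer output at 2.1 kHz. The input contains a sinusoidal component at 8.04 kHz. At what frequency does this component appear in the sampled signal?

8.04 kHz mod fs = 1.74 kHz.
1.74 kHz > fs/2 = 1.05 kHz, folds to fs − 1.74 kHz = 0.36 kHz.

0.36 kHz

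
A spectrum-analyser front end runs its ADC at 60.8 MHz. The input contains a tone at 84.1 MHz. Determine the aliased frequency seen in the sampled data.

84.1 MHz mod fs = 23.3 MHz.
23.3 MHz ≤ fs/2 = 30.4 MHz, appears at 23.3 MHz.

23.3 MHz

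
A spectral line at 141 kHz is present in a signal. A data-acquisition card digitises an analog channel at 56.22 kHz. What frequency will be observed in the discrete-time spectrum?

27.66 kHz

141 kHz mod fs = 28.56 kHz.
28.56 kHz > fs/2 = 28.11 kHz, folds to fs − 28.56 kHz = 27.66 kHz.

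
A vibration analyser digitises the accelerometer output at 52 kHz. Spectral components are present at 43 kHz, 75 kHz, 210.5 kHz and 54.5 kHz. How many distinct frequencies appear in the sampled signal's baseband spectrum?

fs/2 = 26 kHz.
43 kHz > fs/2 = 26 kHz, folds to fs − 43 kHz = 9 kHz.
75 kHz mod fs = 23 kHz.
23 kHz ≤ fs/2 = 26 kHz, appears at 23 kHz.
210.5 kHz mod fs = 2.5 kHz.
2.5 kHz ≤ fs/2 = 26 kHz, appears at 2.5 kHz.
54.5 kHz mod fs = 2.5 kHz.
2.5 kHz ≤ fs/2 = 26 kHz, appears at 2.5 kHz.
Distinct values: {2.5 kHz, 9 kHz, 23 kHz} → 3.

3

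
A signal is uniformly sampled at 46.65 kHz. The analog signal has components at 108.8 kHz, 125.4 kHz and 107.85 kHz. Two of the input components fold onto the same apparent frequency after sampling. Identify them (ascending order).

107.85 kHz, 125.4 kHz

fs/2 = 23.325 kHz.
108.8 kHz mod fs = 15.5 kHz.
15.5 kHz ≤ fs/2 = 23.325 kHz, appears at 15.5 kHz.
125.4 kHz mod fs = 32.1 kHz.
32.1 kHz > fs/2 = 23.325 kHz, folds to fs − 32.1 kHz = 14.55 kHz.
107.85 kHz mod fs = 14.55 kHz.
14.55 kHz ≤ fs/2 = 23.325 kHz, appears at 14.55 kHz.
107.85 kHz and 125.4 kHz both map to 14.55 kHz.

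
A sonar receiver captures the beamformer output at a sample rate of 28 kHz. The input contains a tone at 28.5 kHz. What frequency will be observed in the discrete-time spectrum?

0.5 kHz

28.5 kHz mod fs = 0.5 kHz.
0.5 kHz ≤ fs/2 = 14 kHz, appears at 0.5 kHz.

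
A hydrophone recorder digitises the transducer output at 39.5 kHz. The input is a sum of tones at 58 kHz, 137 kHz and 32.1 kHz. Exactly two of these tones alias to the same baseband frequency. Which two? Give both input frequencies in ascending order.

58 kHz, 137 kHz

fs/2 = 19.75 kHz.
58 kHz mod fs = 18.5 kHz.
18.5 kHz ≤ fs/2 = 19.75 kHz, appears at 18.5 kHz.
137 kHz mod fs = 18.5 kHz.
18.5 kHz ≤ fs/2 = 19.75 kHz, appears at 18.5 kHz.
32.1 kHz > fs/2 = 19.75 kHz, folds to fs − 32.1 kHz = 7.4 kHz.
58 kHz and 137 kHz both map to 18.5 kHz.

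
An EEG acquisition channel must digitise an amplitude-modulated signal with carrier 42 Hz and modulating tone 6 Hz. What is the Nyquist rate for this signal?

96 Hz

AM sidebands sit at fc ± fm = 36 Hz and 48 Hz.
Highest-frequency component: 48 Hz.
Nyquist rate = 2 × 48 Hz = 96 Hz.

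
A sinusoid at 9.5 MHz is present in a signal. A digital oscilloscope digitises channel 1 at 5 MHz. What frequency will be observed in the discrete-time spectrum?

0.5 MHz

9.5 MHz mod fs = 4.5 MHz.
4.5 MHz > fs/2 = 2.5 MHz, folds to fs − 4.5 MHz = 0.5 MHz.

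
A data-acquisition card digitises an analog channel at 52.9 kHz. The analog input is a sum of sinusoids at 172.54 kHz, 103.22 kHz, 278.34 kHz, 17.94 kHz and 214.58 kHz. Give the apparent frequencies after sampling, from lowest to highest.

fs/2 = 26.45 kHz.
172.54 kHz mod fs = 13.84 kHz.
13.84 kHz ≤ fs/2 = 26.45 kHz, appears at 13.84 kHz.
103.22 kHz mod fs = 50.32 kHz.
50.32 kHz > fs/2 = 26.45 kHz, folds to fs − 50.32 kHz = 2.58 kHz.
278.34 kHz mod fs = 13.84 kHz.
13.84 kHz ≤ fs/2 = 26.45 kHz, appears at 13.84 kHz.
17.94 kHz ≤ fs/2 = 26.45 kHz, passes unchanged.
214.58 kHz mod fs = 2.98 kHz.
2.98 kHz ≤ fs/2 = 26.45 kHz, appears at 2.98 kHz.
Distinct values: {2.58 kHz, 2.98 kHz, 13.84 kHz, 17.94 kHz}.

2.58 kHz, 2.98 kHz, 13.84 kHz, 17.94 kHz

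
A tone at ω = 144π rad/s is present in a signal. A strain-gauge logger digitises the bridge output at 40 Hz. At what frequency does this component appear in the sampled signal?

ω = 144π rad/s → f = ω/(2π) = 72 Hz.
72 Hz mod fs = 32 Hz.
32 Hz > fs/2 = 20 Hz, folds to fs − 32 Hz = 8 Hz.

8 Hz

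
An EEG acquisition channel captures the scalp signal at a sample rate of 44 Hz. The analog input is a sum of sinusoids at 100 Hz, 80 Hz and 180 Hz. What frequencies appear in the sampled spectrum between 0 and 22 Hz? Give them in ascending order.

fs/2 = 22 Hz.
100 Hz mod fs = 12 Hz.
12 Hz ≤ fs/2 = 22 Hz, appears at 12 Hz.
80 Hz mod fs = 36 Hz.
36 Hz > fs/2 = 22 Hz, folds to fs − 36 Hz = 8 Hz.
180 Hz mod fs = 4 Hz.
4 Hz ≤ fs/2 = 22 Hz, appears at 4 Hz.
Distinct values: {4 Hz, 8 Hz, 12 Hz}.

4 Hz, 8 Hz, 12 Hz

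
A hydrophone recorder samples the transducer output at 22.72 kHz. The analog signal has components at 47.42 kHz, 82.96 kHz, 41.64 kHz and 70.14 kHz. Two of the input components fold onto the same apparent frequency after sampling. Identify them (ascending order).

fs/2 = 11.36 kHz.
47.42 kHz mod fs = 1.98 kHz.
1.98 kHz ≤ fs/2 = 11.36 kHz, appears at 1.98 kHz.
82.96 kHz mod fs = 14.8 kHz.
14.8 kHz > fs/2 = 11.36 kHz, folds to fs − 14.8 kHz = 7.92 kHz.
41.64 kHz mod fs = 18.92 kHz.
18.92 kHz > fs/2 = 11.36 kHz, folds to fs − 18.92 kHz = 3.8 kHz.
70.14 kHz mod fs = 1.98 kHz.
1.98 kHz ≤ fs/2 = 11.36 kHz, appears at 1.98 kHz.
47.42 kHz and 70.14 kHz both map to 1.98 kHz.

47.42 kHz, 70.14 kHz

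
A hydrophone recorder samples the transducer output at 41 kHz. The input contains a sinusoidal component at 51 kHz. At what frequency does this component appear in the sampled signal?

10 kHz

51 kHz mod fs = 10 kHz.
10 kHz ≤ fs/2 = 20.5 kHz, appears at 10 kHz.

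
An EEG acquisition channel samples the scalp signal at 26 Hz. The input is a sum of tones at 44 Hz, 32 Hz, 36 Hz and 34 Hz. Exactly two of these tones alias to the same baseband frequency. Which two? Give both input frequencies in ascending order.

34 Hz, 44 Hz

fs/2 = 13 Hz.
44 Hz mod fs = 18 Hz.
18 Hz > fs/2 = 13 Hz, folds to fs − 18 Hz = 8 Hz.
32 Hz mod fs = 6 Hz.
6 Hz ≤ fs/2 = 13 Hz, appears at 6 Hz.
36 Hz mod fs = 10 Hz.
10 Hz ≤ fs/2 = 13 Hz, appears at 10 Hz.
34 Hz mod fs = 8 Hz.
8 Hz ≤ fs/2 = 13 Hz, appears at 8 Hz.
34 Hz and 44 Hz both map to 8 Hz.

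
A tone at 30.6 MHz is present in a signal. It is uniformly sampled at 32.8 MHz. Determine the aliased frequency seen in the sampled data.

2.2 MHz

30.6 MHz > fs/2 = 16.4 MHz, folds to fs − 30.6 MHz = 2.2 MHz.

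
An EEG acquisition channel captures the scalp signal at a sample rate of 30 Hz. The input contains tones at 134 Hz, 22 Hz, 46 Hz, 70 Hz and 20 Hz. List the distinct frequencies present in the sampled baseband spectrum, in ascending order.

fs/2 = 15 Hz.
134 Hz mod fs = 14 Hz.
14 Hz ≤ fs/2 = 15 Hz, appears at 14 Hz.
22 Hz > fs/2 = 15 Hz, folds to fs − 22 Hz = 8 Hz.
46 Hz mod fs = 16 Hz.
16 Hz > fs/2 = 15 Hz, folds to fs − 16 Hz = 14 Hz.
70 Hz mod fs = 10 Hz.
10 Hz ≤ fs/2 = 15 Hz, appears at 10 Hz.
20 Hz > fs/2 = 15 Hz, folds to fs − 20 Hz = 10 Hz.
Distinct values: {8 Hz, 10 Hz, 14 Hz}.

8 Hz, 10 Hz, 14 Hz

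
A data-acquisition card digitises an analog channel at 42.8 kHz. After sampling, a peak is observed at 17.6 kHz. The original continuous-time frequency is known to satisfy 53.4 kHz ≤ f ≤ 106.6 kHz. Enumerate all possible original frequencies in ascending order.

60.4 kHz, 68 kHz, 103.2 kHz

Frequencies that alias to 17.6 kHz are k·fs ± 17.6 kHz for integer k ≥ 0.
k=0: 17.6 kHz.
k=1: 25.2 kHz, 60.4 kHz.
k=2: 68 kHz, 103.2 kHz.
k=3: 110.8 kHz, 146 kHz.
Within [53.4 kHz, 106.6 kHz]: 60.4 kHz, 68 kHz, 103.2 kHz.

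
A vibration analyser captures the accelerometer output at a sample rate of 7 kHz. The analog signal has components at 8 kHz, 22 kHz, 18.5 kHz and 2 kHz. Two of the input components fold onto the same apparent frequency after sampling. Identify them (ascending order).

fs/2 = 3.5 kHz.
8 kHz mod fs = 1 kHz.
1 kHz ≤ fs/2 = 3.5 kHz, appears at 1 kHz.
22 kHz mod fs = 1 kHz.
1 kHz ≤ fs/2 = 3.5 kHz, appears at 1 kHz.
18.5 kHz mod fs = 4.5 kHz.
4.5 kHz > fs/2 = 3.5 kHz, folds to fs − 4.5 kHz = 2.5 kHz.
2 kHz ≤ fs/2 = 3.5 kHz, passes unchanged.
8 kHz and 22 kHz both map to 1 kHz.

8 kHz, 22 kHz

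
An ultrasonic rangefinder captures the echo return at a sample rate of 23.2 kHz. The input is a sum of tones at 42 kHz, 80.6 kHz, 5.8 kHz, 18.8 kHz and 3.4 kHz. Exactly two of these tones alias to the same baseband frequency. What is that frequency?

4.4 kHz

fs/2 = 11.6 kHz.
42 kHz mod fs = 18.8 kHz.
18.8 kHz > fs/2 = 11.6 kHz, folds to fs − 18.8 kHz = 4.4 kHz.
80.6 kHz mod fs = 11 kHz.
11 kHz ≤ fs/2 = 11.6 kHz, appears at 11 kHz.
5.8 kHz ≤ fs/2 = 11.6 kHz, passes unchanged.
18.8 kHz > fs/2 = 11.6 kHz, folds to fs − 18.8 kHz = 4.4 kHz.
3.4 kHz ≤ fs/2 = 11.6 kHz, passes unchanged.
18.8 kHz and 42 kHz both map to 4.4 kHz.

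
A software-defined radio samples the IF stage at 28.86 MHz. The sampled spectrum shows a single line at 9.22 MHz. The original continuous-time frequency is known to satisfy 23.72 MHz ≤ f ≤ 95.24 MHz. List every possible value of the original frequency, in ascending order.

38.08 MHz, 48.5 MHz, 66.94 MHz, 77.36 MHz

Frequencies that alias to 9.22 MHz are k·fs ± 9.22 MHz for integer k ≥ 0.
k=0: 9.22 MHz.
k=1: 19.64 MHz, 38.08 MHz.
k=2: 48.5 MHz, 66.94 MHz.
k=3: 77.36 MHz, 95.8 MHz.
k=4: 106.22 MHz, 124.66 MHz.
Within [23.72 MHz, 95.24 MHz]: 38.08 MHz, 48.5 MHz, 66.94 MHz, 77.36 MHz.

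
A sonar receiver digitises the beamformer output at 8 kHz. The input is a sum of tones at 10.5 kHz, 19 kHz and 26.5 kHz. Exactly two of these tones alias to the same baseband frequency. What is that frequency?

2.5 kHz

fs/2 = 4 kHz.
10.5 kHz mod fs = 2.5 kHz.
2.5 kHz ≤ fs/2 = 4 kHz, appears at 2.5 kHz.
19 kHz mod fs = 3 kHz.
3 kHz ≤ fs/2 = 4 kHz, appears at 3 kHz.
26.5 kHz mod fs = 2.5 kHz.
2.5 kHz ≤ fs/2 = 4 kHz, appears at 2.5 kHz.
10.5 kHz and 26.5 kHz both map to 2.5 kHz.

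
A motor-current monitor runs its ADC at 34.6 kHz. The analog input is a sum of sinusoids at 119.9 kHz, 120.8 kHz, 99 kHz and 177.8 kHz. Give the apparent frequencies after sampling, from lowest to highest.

fs/2 = 17.3 kHz.
119.9 kHz mod fs = 16.1 kHz.
16.1 kHz ≤ fs/2 = 17.3 kHz, appears at 16.1 kHz.
120.8 kHz mod fs = 17 kHz.
17 kHz ≤ fs/2 = 17.3 kHz, appears at 17 kHz.
99 kHz mod fs = 29.8 kHz.
29.8 kHz > fs/2 = 17.3 kHz, folds to fs − 29.8 kHz = 4.8 kHz.
177.8 kHz mod fs = 4.8 kHz.
4.8 kHz ≤ fs/2 = 17.3 kHz, appears at 4.8 kHz.
Distinct values: {4.8 kHz, 16.1 kHz, 17 kHz}.

4.8 kHz, 16.1 kHz, 17 kHz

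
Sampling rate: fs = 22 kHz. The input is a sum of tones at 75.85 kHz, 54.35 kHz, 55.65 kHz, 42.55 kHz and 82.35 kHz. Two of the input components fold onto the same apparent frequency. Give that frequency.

fs/2 = 11 kHz.
75.85 kHz mod fs = 9.85 kHz.
9.85 kHz ≤ fs/2 = 11 kHz, appears at 9.85 kHz.
54.35 kHz mod fs = 10.35 kHz.
10.35 kHz ≤ fs/2 = 11 kHz, appears at 10.35 kHz.
55.65 kHz mod fs = 11.65 kHz.
11.65 kHz > fs/2 = 11 kHz, folds to fs − 11.65 kHz = 10.35 kHz.
42.55 kHz mod fs = 20.55 kHz.
20.55 kHz > fs/2 = 11 kHz, folds to fs − 20.55 kHz = 1.45 kHz.
82.35 kHz mod fs = 16.35 kHz.
16.35 kHz > fs/2 = 11 kHz, folds to fs − 16.35 kHz = 5.65 kHz.
54.35 kHz and 55.65 kHz both map to 10.35 kHz.

10.35 kHz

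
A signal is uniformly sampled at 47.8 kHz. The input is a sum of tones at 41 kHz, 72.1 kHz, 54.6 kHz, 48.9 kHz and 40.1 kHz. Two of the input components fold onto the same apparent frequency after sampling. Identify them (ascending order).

41 kHz, 54.6 kHz

fs/2 = 23.9 kHz.
41 kHz > fs/2 = 23.9 kHz, folds to fs − 41 kHz = 6.8 kHz.
72.1 kHz mod fs = 24.3 kHz.
24.3 kHz > fs/2 = 23.9 kHz, folds to fs − 24.3 kHz = 23.5 kHz.
54.6 kHz mod fs = 6.8 kHz.
6.8 kHz ≤ fs/2 = 23.9 kHz, appears at 6.8 kHz.
48.9 kHz mod fs = 1.1 kHz.
1.1 kHz ≤ fs/2 = 23.9 kHz, appears at 1.1 kHz.
40.1 kHz > fs/2 = 23.9 kHz, folds to fs − 40.1 kHz = 7.7 kHz.
41 kHz and 54.6 kHz both map to 6.8 kHz.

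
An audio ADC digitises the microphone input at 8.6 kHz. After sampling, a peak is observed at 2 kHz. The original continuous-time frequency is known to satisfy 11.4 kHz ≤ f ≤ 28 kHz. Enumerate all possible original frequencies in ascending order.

Frequencies that alias to 2 kHz are k·fs ± 2 kHz for integer k ≥ 0.
k=0: 2 kHz.
k=1: 6.6 kHz, 10.6 kHz.
k=2: 15.2 kHz, 19.2 kHz.
k=3: 23.8 kHz, 27.8 kHz.
k=4: 32.4 kHz, 36.4 kHz.
Within [11.4 kHz, 28 kHz]: 15.2 kHz, 19.2 kHz, 23.8 kHz, 27.8 kHz.

15.2 kHz, 19.2 kHz, 23.8 kHz, 27.8 kHz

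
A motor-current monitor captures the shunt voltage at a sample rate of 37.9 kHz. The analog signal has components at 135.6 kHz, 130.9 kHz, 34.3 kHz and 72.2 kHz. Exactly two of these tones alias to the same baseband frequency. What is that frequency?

3.6 kHz

fs/2 = 18.95 kHz.
135.6 kHz mod fs = 21.9 kHz.
21.9 kHz > fs/2 = 18.95 kHz, folds to fs − 21.9 kHz = 16 kHz.
130.9 kHz mod fs = 17.2 kHz.
17.2 kHz ≤ fs/2 = 18.95 kHz, appears at 17.2 kHz.
34.3 kHz > fs/2 = 18.95 kHz, folds to fs − 34.3 kHz = 3.6 kHz.
72.2 kHz mod fs = 34.3 kHz.
34.3 kHz > fs/2 = 18.95 kHz, folds to fs − 34.3 kHz = 3.6 kHz.
34.3 kHz and 72.2 kHz both map to 3.6 kHz.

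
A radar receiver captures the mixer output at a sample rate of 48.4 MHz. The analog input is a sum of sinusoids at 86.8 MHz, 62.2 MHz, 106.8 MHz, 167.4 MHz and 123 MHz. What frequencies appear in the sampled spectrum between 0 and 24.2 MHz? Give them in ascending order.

fs/2 = 24.2 MHz.
86.8 MHz mod fs = 38.4 MHz.
38.4 MHz > fs/2 = 24.2 MHz, folds to fs − 38.4 MHz = 10 MHz.
62.2 MHz mod fs = 13.8 MHz.
13.8 MHz ≤ fs/2 = 24.2 MHz, appears at 13.8 MHz.
106.8 MHz mod fs = 10 MHz.
10 MHz ≤ fs/2 = 24.2 MHz, appears at 10 MHz.
167.4 MHz mod fs = 22.2 MHz.
22.2 MHz ≤ fs/2 = 24.2 MHz, appears at 22.2 MHz.
123 MHz mod fs = 26.2 MHz.
26.2 MHz > fs/2 = 24.2 MHz, folds to fs − 26.2 MHz = 22.2 MHz.
Distinct values: {10 MHz, 13.8 MHz, 22.2 MHz}.

10 MHz, 13.8 MHz, 22.2 MHz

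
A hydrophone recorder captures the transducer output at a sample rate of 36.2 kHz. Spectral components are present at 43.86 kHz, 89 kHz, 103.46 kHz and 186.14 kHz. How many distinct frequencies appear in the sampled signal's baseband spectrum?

fs/2 = 18.1 kHz.
43.86 kHz mod fs = 7.66 kHz.
7.66 kHz ≤ fs/2 = 18.1 kHz, appears at 7.66 kHz.
89 kHz mod fs = 16.6 kHz.
16.6 kHz ≤ fs/2 = 18.1 kHz, appears at 16.6 kHz.
103.46 kHz mod fs = 31.06 kHz.
31.06 kHz > fs/2 = 18.1 kHz, folds to fs − 31.06 kHz = 5.14 kHz.
186.14 kHz mod fs = 5.14 kHz.
5.14 kHz ≤ fs/2 = 18.1 kHz, appears at 5.14 kHz.
Distinct values: {5.14 kHz, 7.66 kHz, 16.6 kHz} → 3.

3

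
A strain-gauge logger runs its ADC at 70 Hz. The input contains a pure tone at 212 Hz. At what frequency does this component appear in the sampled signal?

2 Hz

212 Hz mod fs = 2 Hz.
2 Hz ≤ fs/2 = 35 Hz, appears at 2 Hz.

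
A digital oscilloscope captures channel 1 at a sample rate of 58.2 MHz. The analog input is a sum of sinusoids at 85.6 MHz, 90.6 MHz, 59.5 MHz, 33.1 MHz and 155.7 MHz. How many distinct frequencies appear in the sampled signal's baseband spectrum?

fs/2 = 29.1 MHz.
85.6 MHz mod fs = 27.4 MHz.
27.4 MHz ≤ fs/2 = 29.1 MHz, appears at 27.4 MHz.
90.6 MHz mod fs = 32.4 MHz.
32.4 MHz > fs/2 = 29.1 MHz, folds to fs − 32.4 MHz = 25.8 MHz.
59.5 MHz mod fs = 1.3 MHz.
1.3 MHz ≤ fs/2 = 29.1 MHz, appears at 1.3 MHz.
33.1 MHz > fs/2 = 29.1 MHz, folds to fs − 33.1 MHz = 25.1 MHz.
155.7 MHz mod fs = 39.3 MHz.
39.3 MHz > fs/2 = 29.1 MHz, folds to fs − 39.3 MHz = 18.9 MHz.
Distinct values: {1.3 MHz, 18.9 MHz, 25.1 MHz, 25.8 MHz, 27.4 MHz} → 5.

5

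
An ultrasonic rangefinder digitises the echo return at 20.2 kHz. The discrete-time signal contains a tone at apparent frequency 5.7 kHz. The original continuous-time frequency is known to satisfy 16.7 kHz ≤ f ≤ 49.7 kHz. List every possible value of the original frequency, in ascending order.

25.9 kHz, 34.7 kHz, 46.1 kHz

Frequencies that alias to 5.7 kHz are k·fs ± 5.7 kHz for integer k ≥ 0.
k=0: 5.7 kHz.
k=1: 14.5 kHz, 25.9 kHz.
k=2: 34.7 kHz, 46.1 kHz.
k=3: 54.9 kHz, 66.3 kHz.
Within [16.7 kHz, 49.7 kHz]: 25.9 kHz, 34.7 kHz, 46.1 kHz.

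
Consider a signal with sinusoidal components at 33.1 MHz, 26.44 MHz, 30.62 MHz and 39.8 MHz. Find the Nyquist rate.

Highest-frequency component: 39.8 MHz.
Nyquist rate = 2 × 39.8 MHz = 79.6 MHz.

79.6 MHz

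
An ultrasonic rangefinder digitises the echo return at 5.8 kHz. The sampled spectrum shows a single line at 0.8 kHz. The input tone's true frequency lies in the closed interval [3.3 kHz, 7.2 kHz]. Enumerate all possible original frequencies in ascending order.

5 kHz, 6.6 kHz

Frequencies that alias to 0.8 kHz are k·fs ± 0.8 kHz for integer k ≥ 0.
k=0: 0.8 kHz.
k=1: 5 kHz, 6.6 kHz.
k=2: 10.8 kHz, 12.4 kHz.
Within [3.3 kHz, 7.2 kHz]: 5 kHz, 6.6 kHz.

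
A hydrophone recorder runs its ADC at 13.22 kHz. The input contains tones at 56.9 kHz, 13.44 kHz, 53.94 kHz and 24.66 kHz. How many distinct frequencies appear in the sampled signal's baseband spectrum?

fs/2 = 6.61 kHz.
56.9 kHz mod fs = 4.02 kHz.
4.02 kHz ≤ fs/2 = 6.61 kHz, appears at 4.02 kHz.
13.44 kHz mod fs = 0.22 kHz.
0.22 kHz ≤ fs/2 = 6.61 kHz, appears at 0.22 kHz.
53.94 kHz mod fs = 1.06 kHz.
1.06 kHz ≤ fs/2 = 6.61 kHz, appears at 1.06 kHz.
24.66 kHz mod fs = 11.44 kHz.
11.44 kHz > fs/2 = 6.61 kHz, folds to fs − 11.44 kHz = 1.78 kHz.
Distinct values: {0.22 kHz, 1.06 kHz, 1.78 kHz, 4.02 kHz} → 4.

4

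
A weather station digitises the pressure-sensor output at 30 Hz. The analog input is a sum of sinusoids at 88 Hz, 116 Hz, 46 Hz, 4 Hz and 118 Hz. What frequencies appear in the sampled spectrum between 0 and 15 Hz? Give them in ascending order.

fs/2 = 15 Hz.
88 Hz mod fs = 28 Hz.
28 Hz > fs/2 = 15 Hz, folds to fs − 28 Hz = 2 Hz.
116 Hz mod fs = 26 Hz.
26 Hz > fs/2 = 15 Hz, folds to fs − 26 Hz = 4 Hz.
46 Hz mod fs = 16 Hz.
16 Hz > fs/2 = 15 Hz, folds to fs − 16 Hz = 14 Hz.
4 Hz ≤ fs/2 = 15 Hz, passes unchanged.
118 Hz mod fs = 28 Hz.
28 Hz > fs/2 = 15 Hz, folds to fs − 28 Hz = 2 Hz.
Distinct values: {2 Hz, 4 Hz, 14 Hz}.

2 Hz, 4 Hz, 14 Hz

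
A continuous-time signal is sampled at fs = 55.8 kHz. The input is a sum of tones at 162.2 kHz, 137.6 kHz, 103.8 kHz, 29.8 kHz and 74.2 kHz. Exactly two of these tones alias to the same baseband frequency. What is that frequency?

26 kHz

fs/2 = 27.9 kHz.
162.2 kHz mod fs = 50.6 kHz.
50.6 kHz > fs/2 = 27.9 kHz, folds to fs − 50.6 kHz = 5.2 kHz.
137.6 kHz mod fs = 26 kHz.
26 kHz ≤ fs/2 = 27.9 kHz, appears at 26 kHz.
103.8 kHz mod fs = 48 kHz.
48 kHz > fs/2 = 27.9 kHz, folds to fs − 48 kHz = 7.8 kHz.
29.8 kHz > fs/2 = 27.9 kHz, folds to fs − 29.8 kHz = 26 kHz.
74.2 kHz mod fs = 18.4 kHz.
18.4 kHz ≤ fs/2 = 27.9 kHz, appears at 18.4 kHz.
29.8 kHz and 137.6 kHz both map to 26 kHz.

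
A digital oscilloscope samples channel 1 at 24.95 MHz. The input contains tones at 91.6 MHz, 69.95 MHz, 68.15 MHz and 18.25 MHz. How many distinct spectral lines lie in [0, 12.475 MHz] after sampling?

3

fs/2 = 12.475 MHz.
91.6 MHz mod fs = 16.75 MHz.
16.75 MHz > fs/2 = 12.475 MHz, folds to fs − 16.75 MHz = 8.2 MHz.
69.95 MHz mod fs = 20.05 MHz.
20.05 MHz > fs/2 = 12.475 MHz, folds to fs − 20.05 MHz = 4.9 MHz.
68.15 MHz mod fs = 18.25 MHz.
18.25 MHz > fs/2 = 12.475 MHz, folds to fs − 18.25 MHz = 6.7 MHz.
18.25 MHz > fs/2 = 12.475 MHz, folds to fs − 18.25 MHz = 6.7 MHz.
Distinct values: {4.9 MHz, 6.7 MHz, 8.2 MHz} → 3.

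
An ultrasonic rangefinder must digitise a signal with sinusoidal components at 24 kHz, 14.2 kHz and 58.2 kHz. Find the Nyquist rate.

116.4 kHz

Highest-frequency component: 58.2 kHz.
Nyquist rate = 2 × 58.2 kHz = 116.4 kHz.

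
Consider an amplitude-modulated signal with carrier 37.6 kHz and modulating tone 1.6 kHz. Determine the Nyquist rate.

AM sidebands sit at fc ± fm = 36 kHz and 39.2 kHz.
Highest-frequency component: 39.2 kHz.
Nyquist rate = 2 × 39.2 kHz = 78.4 kHz.

78.4 kHz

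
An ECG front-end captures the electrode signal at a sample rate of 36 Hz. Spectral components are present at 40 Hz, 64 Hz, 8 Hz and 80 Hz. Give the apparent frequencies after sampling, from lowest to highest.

fs/2 = 18 Hz.
40 Hz mod fs = 4 Hz.
4 Hz ≤ fs/2 = 18 Hz, appears at 4 Hz.
64 Hz mod fs = 28 Hz.
28 Hz > fs/2 = 18 Hz, folds to fs − 28 Hz = 8 Hz.
8 Hz ≤ fs/2 = 18 Hz, passes unchanged.
80 Hz mod fs = 8 Hz.
8 Hz ≤ fs/2 = 18 Hz, appears at 8 Hz.
Distinct values: {4 Hz, 8 Hz}.

4 Hz, 8 Hz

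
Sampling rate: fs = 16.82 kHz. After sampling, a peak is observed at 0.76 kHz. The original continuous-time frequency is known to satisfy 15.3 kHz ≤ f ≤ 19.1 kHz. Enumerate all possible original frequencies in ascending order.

Frequencies that alias to 0.76 kHz are k·fs ± 0.76 kHz for integer k ≥ 0.
k=0: 0.76 kHz.
k=1: 16.06 kHz, 17.58 kHz.
k=2: 32.88 kHz, 34.4 kHz.
Within [15.3 kHz, 19.1 kHz]: 16.06 kHz, 17.58 kHz.

16.06 kHz, 17.58 kHz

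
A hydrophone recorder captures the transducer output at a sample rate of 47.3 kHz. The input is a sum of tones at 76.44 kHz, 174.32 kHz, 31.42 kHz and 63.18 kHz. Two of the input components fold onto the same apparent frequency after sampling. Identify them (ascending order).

fs/2 = 23.65 kHz.
76.44 kHz mod fs = 29.14 kHz.
29.14 kHz > fs/2 = 23.65 kHz, folds to fs − 29.14 kHz = 18.16 kHz.
174.32 kHz mod fs = 32.42 kHz.
32.42 kHz > fs/2 = 23.65 kHz, folds to fs − 32.42 kHz = 14.88 kHz.
31.42 kHz > fs/2 = 23.65 kHz, folds to fs − 31.42 kHz = 15.88 kHz.
63.18 kHz mod fs = 15.88 kHz.
15.88 kHz ≤ fs/2 = 23.65 kHz, appears at 15.88 kHz.
31.42 kHz and 63.18 kHz both map to 15.88 kHz.

31.42 kHz, 63.18 kHz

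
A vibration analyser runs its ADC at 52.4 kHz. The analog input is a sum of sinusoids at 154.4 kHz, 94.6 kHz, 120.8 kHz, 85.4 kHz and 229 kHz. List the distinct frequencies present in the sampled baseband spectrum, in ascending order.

2.8 kHz, 10.2 kHz, 16 kHz, 19.4 kHz

fs/2 = 26.2 kHz.
154.4 kHz mod fs = 49.6 kHz.
49.6 kHz > fs/2 = 26.2 kHz, folds to fs − 49.6 kHz = 2.8 kHz.
94.6 kHz mod fs = 42.2 kHz.
42.2 kHz > fs/2 = 26.2 kHz, folds to fs − 42.2 kHz = 10.2 kHz.
120.8 kHz mod fs = 16 kHz.
16 kHz ≤ fs/2 = 26.2 kHz, appears at 16 kHz.
85.4 kHz mod fs = 33 kHz.
33 kHz > fs/2 = 26.2 kHz, folds to fs − 33 kHz = 19.4 kHz.
229 kHz mod fs = 19.4 kHz.
19.4 kHz ≤ fs/2 = 26.2 kHz, appears at 19.4 kHz.
Distinct values: {2.8 kHz, 10.2 kHz, 16 kHz, 19.4 kHz}.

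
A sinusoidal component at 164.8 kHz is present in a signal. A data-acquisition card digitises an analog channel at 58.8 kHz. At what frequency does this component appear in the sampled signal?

11.6 kHz

164.8 kHz mod fs = 47.2 kHz.
47.2 kHz > fs/2 = 29.4 kHz, folds to fs − 47.2 kHz = 11.6 kHz.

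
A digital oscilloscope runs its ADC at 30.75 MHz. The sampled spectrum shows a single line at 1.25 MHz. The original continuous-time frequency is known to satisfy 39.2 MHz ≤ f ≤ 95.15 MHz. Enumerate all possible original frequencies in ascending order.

Frequencies that alias to 1.25 MHz are k·fs ± 1.25 MHz for integer k ≥ 0.
k=0: 1.25 MHz.
k=1: 29.5 MHz, 32 MHz.
k=2: 60.25 MHz, 62.75 MHz.
k=3: 91 MHz, 93.5 MHz.
k=4: 121.75 MHz, 124.25 MHz.
Within [39.2 MHz, 95.15 MHz]: 60.25 MHz, 62.75 MHz, 91 MHz, 93.5 MHz.

60.25 MHz, 62.75 MHz, 91 MHz, 93.5 MHz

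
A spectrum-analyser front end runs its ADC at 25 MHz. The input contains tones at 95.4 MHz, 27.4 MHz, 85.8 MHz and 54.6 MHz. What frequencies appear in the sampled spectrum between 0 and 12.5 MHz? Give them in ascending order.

2.4 MHz, 4.6 MHz, 10.8 MHz

fs/2 = 12.5 MHz.
95.4 MHz mod fs = 20.4 MHz.
20.4 MHz > fs/2 = 12.5 MHz, folds to fs − 20.4 MHz = 4.6 MHz.
27.4 MHz mod fs = 2.4 MHz.
2.4 MHz ≤ fs/2 = 12.5 MHz, appears at 2.4 MHz.
85.8 MHz mod fs = 10.8 MHz.
10.8 MHz ≤ fs/2 = 12.5 MHz, appears at 10.8 MHz.
54.6 MHz mod fs = 4.6 MHz.
4.6 MHz ≤ fs/2 = 12.5 MHz, appears at 4.6 MHz.
Distinct values: {2.4 MHz, 4.6 MHz, 10.8 MHz}.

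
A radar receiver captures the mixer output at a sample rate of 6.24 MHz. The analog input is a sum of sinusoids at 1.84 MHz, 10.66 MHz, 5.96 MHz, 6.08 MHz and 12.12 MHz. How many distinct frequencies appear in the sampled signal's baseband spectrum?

5

fs/2 = 3.12 MHz.
1.84 MHz ≤ fs/2 = 3.12 MHz, passes unchanged.
10.66 MHz mod fs = 4.42 MHz.
4.42 MHz > fs/2 = 3.12 MHz, folds to fs − 4.42 MHz = 1.82 MHz.
5.96 MHz > fs/2 = 3.12 MHz, folds to fs − 5.96 MHz = 0.28 MHz.
6.08 MHz > fs/2 = 3.12 MHz, folds to fs − 6.08 MHz = 0.16 MHz.
12.12 MHz mod fs = 5.88 MHz.
5.88 MHz > fs/2 = 3.12 MHz, folds to fs − 5.88 MHz = 0.36 MHz.
Distinct values: {0.16 MHz, 0.28 MHz, 0.36 MHz, 1.82 MHz, 1.84 MHz} → 5.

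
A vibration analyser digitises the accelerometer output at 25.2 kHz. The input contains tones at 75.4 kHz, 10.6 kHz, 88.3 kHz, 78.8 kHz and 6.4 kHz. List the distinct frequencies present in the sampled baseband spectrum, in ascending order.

fs/2 = 12.6 kHz.
75.4 kHz mod fs = 25 kHz.
25 kHz > fs/2 = 12.6 kHz, folds to fs − 25 kHz = 0.2 kHz.
10.6 kHz ≤ fs/2 = 12.6 kHz, passes unchanged.
88.3 kHz mod fs = 12.7 kHz.
12.7 kHz > fs/2 = 12.6 kHz, folds to fs − 12.7 kHz = 12.5 kHz.
78.8 kHz mod fs = 3.2 kHz.
3.2 kHz ≤ fs/2 = 12.6 kHz, appears at 3.2 kHz.
6.4 kHz ≤ fs/2 = 12.6 kHz, passes unchanged.
Distinct values: {0.2 kHz, 3.2 kHz, 6.4 kHz, 10.6 kHz, 12.5 kHz}.

0.2 kHz, 3.2 kHz, 6.4 kHz, 10.6 kHz, 12.5 kHz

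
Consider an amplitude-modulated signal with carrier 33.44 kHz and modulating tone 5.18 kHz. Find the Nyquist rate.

AM sidebands sit at fc ± fm = 28.26 kHz and 38.62 kHz.
Highest-frequency component: 38.62 kHz.
Nyquist rate = 2 × 38.62 kHz = 77.24 kHz.

77.24 kHz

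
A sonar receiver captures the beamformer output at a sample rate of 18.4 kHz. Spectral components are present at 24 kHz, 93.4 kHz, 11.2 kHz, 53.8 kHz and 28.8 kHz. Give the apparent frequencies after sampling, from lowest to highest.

1.4 kHz, 5.6 kHz, 7.2 kHz, 8 kHz

fs/2 = 9.2 kHz.
24 kHz mod fs = 5.6 kHz.
5.6 kHz ≤ fs/2 = 9.2 kHz, appears at 5.6 kHz.
93.4 kHz mod fs = 1.4 kHz.
1.4 kHz ≤ fs/2 = 9.2 kHz, appears at 1.4 kHz.
11.2 kHz > fs/2 = 9.2 kHz, folds to fs − 11.2 kHz = 7.2 kHz.
53.8 kHz mod fs = 17 kHz.
17 kHz > fs/2 = 9.2 kHz, folds to fs − 17 kHz = 1.4 kHz.
28.8 kHz mod fs = 10.4 kHz.
10.4 kHz > fs/2 = 9.2 kHz, folds to fs − 10.4 kHz = 8 kHz.
Distinct values: {1.4 kHz, 5.6 kHz, 7.2 kHz, 8 kHz}.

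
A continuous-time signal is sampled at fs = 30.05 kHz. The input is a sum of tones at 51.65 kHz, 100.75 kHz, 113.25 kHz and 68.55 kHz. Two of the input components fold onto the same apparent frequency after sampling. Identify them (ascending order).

51.65 kHz, 68.55 kHz

fs/2 = 15.025 kHz.
51.65 kHz mod fs = 21.6 kHz.
21.6 kHz > fs/2 = 15.025 kHz, folds to fs − 21.6 kHz = 8.45 kHz.
100.75 kHz mod fs = 10.6 kHz.
10.6 kHz ≤ fs/2 = 15.025 kHz, appears at 10.6 kHz.
113.25 kHz mod fs = 23.1 kHz.
23.1 kHz > fs/2 = 15.025 kHz, folds to fs − 23.1 kHz = 6.95 kHz.
68.55 kHz mod fs = 8.45 kHz.
8.45 kHz ≤ fs/2 = 15.025 kHz, appears at 8.45 kHz.
51.65 kHz and 68.55 kHz both map to 8.45 kHz.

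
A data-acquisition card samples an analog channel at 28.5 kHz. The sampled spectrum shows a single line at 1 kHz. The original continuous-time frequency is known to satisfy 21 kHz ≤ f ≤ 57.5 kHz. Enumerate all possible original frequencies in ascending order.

27.5 kHz, 29.5 kHz, 56 kHz

Frequencies that alias to 1 kHz are k·fs ± 1 kHz for integer k ≥ 0.
k=0: 1 kHz.
k=1: 27.5 kHz, 29.5 kHz.
k=2: 56 kHz, 58 kHz.
k=3: 84.5 kHz, 86.5 kHz.
Within [21 kHz, 57.5 kHz]: 27.5 kHz, 29.5 kHz, 56 kHz.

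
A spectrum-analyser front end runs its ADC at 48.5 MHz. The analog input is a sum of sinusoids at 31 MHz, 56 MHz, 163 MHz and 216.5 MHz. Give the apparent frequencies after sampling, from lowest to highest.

7.5 MHz, 17.5 MHz, 22.5 MHz

fs/2 = 24.25 MHz.
31 MHz > fs/2 = 24.25 MHz, folds to fs − 31 MHz = 17.5 MHz.
56 MHz mod fs = 7.5 MHz.
7.5 MHz ≤ fs/2 = 24.25 MHz, appears at 7.5 MHz.
163 MHz mod fs = 17.5 MHz.
17.5 MHz ≤ fs/2 = 24.25 MHz, appears at 17.5 MHz.
216.5 MHz mod fs = 22.5 MHz.
22.5 MHz ≤ fs/2 = 24.25 MHz, appears at 22.5 MHz.
Distinct values: {7.5 MHz, 17.5 MHz, 22.5 MHz}.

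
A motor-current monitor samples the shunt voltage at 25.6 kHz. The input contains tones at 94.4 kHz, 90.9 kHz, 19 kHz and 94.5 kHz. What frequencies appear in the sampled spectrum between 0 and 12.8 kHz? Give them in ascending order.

fs/2 = 12.8 kHz.
94.4 kHz mod fs = 17.6 kHz.
17.6 kHz > fs/2 = 12.8 kHz, folds to fs − 17.6 kHz = 8 kHz.
90.9 kHz mod fs = 14.1 kHz.
14.1 kHz > fs/2 = 12.8 kHz, folds to fs − 14.1 kHz = 11.5 kHz.
19 kHz > fs/2 = 12.8 kHz, folds to fs − 19 kHz = 6.6 kHz.
94.5 kHz mod fs = 17.7 kHz.
17.7 kHz > fs/2 = 12.8 kHz, folds to fs − 17.7 kHz = 7.9 kHz.
Distinct values: {6.6 kHz, 7.9 kHz, 8 kHz, 11.5 kHz}.

6.6 kHz, 7.9 kHz, 8 kHz, 11.5 kHz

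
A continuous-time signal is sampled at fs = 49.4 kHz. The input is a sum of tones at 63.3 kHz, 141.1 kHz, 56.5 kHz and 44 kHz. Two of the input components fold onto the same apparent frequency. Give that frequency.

7.1 kHz

fs/2 = 24.7 kHz.
63.3 kHz mod fs = 13.9 kHz.
13.9 kHz ≤ fs/2 = 24.7 kHz, appears at 13.9 kHz.
141.1 kHz mod fs = 42.3 kHz.
42.3 kHz > fs/2 = 24.7 kHz, folds to fs − 42.3 kHz = 7.1 kHz.
56.5 kHz mod fs = 7.1 kHz.
7.1 kHz ≤ fs/2 = 24.7 kHz, appears at 7.1 kHz.
44 kHz > fs/2 = 24.7 kHz, folds to fs − 44 kHz = 5.4 kHz.
56.5 kHz and 141.1 kHz both map to 7.1 kHz.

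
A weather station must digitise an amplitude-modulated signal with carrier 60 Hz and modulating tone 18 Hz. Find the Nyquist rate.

156 Hz

AM sidebands sit at fc ± fm = 42 Hz and 78 Hz.
Highest-frequency component: 78 Hz.
Nyquist rate = 2 × 78 Hz = 156 Hz.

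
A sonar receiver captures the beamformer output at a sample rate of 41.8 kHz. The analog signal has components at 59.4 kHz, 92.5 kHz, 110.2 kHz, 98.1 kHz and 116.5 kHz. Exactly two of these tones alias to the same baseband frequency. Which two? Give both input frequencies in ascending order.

92.5 kHz, 116.5 kHz

fs/2 = 20.9 kHz.
59.4 kHz mod fs = 17.6 kHz.
17.6 kHz ≤ fs/2 = 20.9 kHz, appears at 17.6 kHz.
92.5 kHz mod fs = 8.9 kHz.
8.9 kHz ≤ fs/2 = 20.9 kHz, appears at 8.9 kHz.
110.2 kHz mod fs = 26.6 kHz.
26.6 kHz > fs/2 = 20.9 kHz, folds to fs − 26.6 kHz = 15.2 kHz.
98.1 kHz mod fs = 14.5 kHz.
14.5 kHz ≤ fs/2 = 20.9 kHz, appears at 14.5 kHz.
116.5 kHz mod fs = 32.9 kHz.
32.9 kHz > fs/2 = 20.9 kHz, folds to fs − 32.9 kHz = 8.9 kHz.
92.5 kHz and 116.5 kHz both map to 8.9 kHz.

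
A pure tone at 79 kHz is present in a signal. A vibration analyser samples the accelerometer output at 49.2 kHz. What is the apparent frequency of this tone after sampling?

79 kHz mod fs = 29.8 kHz.
29.8 kHz > fs/2 = 24.6 kHz, folds to fs − 29.8 kHz = 19.4 kHz.

19.4 kHz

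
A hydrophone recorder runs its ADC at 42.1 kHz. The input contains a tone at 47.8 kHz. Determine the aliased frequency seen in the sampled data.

5.7 kHz

47.8 kHz mod fs = 5.7 kHz.
5.7 kHz ≤ fs/2 = 21.05 kHz, appears at 5.7 kHz.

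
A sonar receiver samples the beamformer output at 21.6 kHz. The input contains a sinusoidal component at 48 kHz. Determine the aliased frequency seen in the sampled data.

48 kHz mod fs = 4.8 kHz.
4.8 kHz ≤ fs/2 = 10.8 kHz, appears at 4.8 kHz.

4.8 kHz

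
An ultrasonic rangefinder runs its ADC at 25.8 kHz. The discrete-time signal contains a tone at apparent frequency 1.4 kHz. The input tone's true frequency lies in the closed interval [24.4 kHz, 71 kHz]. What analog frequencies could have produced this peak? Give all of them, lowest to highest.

24.4 kHz, 27.2 kHz, 50.2 kHz, 53 kHz

Frequencies that alias to 1.4 kHz are k·fs ± 1.4 kHz for integer k ≥ 0.
k=0: 1.4 kHz.
k=1: 24.4 kHz, 27.2 kHz.
k=2: 50.2 kHz, 53 kHz.
k=3: 76 kHz, 78.8 kHz.
Within [24.4 kHz, 71 kHz]: 24.4 kHz, 27.2 kHz, 50.2 kHz, 53 kHz.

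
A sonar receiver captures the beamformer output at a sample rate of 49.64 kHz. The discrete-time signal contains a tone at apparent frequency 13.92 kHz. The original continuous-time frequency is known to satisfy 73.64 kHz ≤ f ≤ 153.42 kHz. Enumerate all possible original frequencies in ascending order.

Frequencies that alias to 13.92 kHz are k·fs ± 13.92 kHz for integer k ≥ 0.
k=0: 13.92 kHz.
k=1: 35.72 kHz, 63.56 kHz.
k=2: 85.36 kHz, 113.2 kHz.
k=3: 135 kHz, 162.84 kHz.
k=4: 184.64 kHz, 212.48 kHz.
Within [73.64 kHz, 153.42 kHz]: 85.36 kHz, 113.2 kHz, 135 kHz.

85.36 kHz, 113.2 kHz, 135 kHz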